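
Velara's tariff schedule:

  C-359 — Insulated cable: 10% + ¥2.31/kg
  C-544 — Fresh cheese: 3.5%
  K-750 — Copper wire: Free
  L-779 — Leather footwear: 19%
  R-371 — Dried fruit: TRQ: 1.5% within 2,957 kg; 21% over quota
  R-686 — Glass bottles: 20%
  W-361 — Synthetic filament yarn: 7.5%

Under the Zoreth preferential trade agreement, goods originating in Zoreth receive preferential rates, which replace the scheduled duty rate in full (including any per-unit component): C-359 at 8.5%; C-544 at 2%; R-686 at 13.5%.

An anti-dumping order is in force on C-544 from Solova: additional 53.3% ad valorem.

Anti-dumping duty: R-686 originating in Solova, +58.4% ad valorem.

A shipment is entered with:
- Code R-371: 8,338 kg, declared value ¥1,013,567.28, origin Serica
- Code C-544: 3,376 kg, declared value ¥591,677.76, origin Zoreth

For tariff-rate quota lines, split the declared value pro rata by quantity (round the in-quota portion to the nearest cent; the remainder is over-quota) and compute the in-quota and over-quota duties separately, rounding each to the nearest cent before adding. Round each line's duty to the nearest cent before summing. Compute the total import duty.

Line 1 (R-371, Serica, 8,338 kg, ¥1,013,567.28):
Code R-371 is under a tariff-rate quota (threshold 2,957 kg). In-quota: 2,957 kg at 1.5%; over-quota: 5,381 kg at 21%.
Pro-rata value split: in-quota = ¥1,013,567.28 × 2,957/8,338 = ¥359,452.92; over-quota = ¥1,013,567.28 − ¥359,452.92 = ¥654,114.36.
In-quota duty = ¥359,452.92 × 1.5% = ¥5,391.79. Over-quota duty = ¥654,114.36 × 21% = ¥137,364.02.
Line duty = ¥5,391.79 + ¥137,364.02 = ¥142,755.81.
Line 2 (C-544, Zoreth, 3,376 kg, ¥591,677.76):
Base rate for C-544 is 3.5%.
Origin Zoreth qualifies under the Velara–Zoreth agreement and C-544 is covered: preferential rate 2% applies instead.
The additional-duty order on C-544 targets Solova, not Zoreth; it does not apply.
Duty = ¥591,677.76 × 2% = ¥11,833.56.
Total = ¥142,755.81 + ¥11,833.56 = ¥154,589.37.

¥154,589.37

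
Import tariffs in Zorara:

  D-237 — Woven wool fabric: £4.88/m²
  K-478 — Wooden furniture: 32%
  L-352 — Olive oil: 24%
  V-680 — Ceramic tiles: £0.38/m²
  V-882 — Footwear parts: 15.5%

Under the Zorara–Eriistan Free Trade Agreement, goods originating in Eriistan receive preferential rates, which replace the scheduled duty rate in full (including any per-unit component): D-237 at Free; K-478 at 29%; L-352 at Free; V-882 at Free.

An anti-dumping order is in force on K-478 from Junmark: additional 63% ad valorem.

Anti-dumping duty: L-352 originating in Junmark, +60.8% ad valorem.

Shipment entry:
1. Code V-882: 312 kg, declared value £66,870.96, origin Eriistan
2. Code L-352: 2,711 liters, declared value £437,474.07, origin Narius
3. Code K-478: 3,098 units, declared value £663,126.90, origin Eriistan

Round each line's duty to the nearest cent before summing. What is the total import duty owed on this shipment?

Line 1 (V-882, Eriistan, 312 kg, £66,870.96):
Base rate for V-882 is 15.5%.
Origin Eriistan qualifies under the Zorara–Eriistan agreement and V-882 is covered: preferential rate Free applies instead.
Duty = £66,870.96 × 0% = £0.00.
Line 2 (L-352, Narius, 2,711 liters, £437,474.07):
Base rate for L-352 is 24%.
L-352 has an FTA preferential rate, but origin Narius is not Eriistan; base rate stands.
The additional-duty order on L-352 targets Junmark, not Narius; it does not apply.
Duty = £437,474.07 × 24% = £104,993.78.
Line 3 (K-478, Eriistan, 3,098 units, £663,126.90):
Base rate for K-478 is 32%.
Origin Eriistan qualifies under the Zorara–Eriistan agreement and K-478 is covered: preferential rate 29% applies instead.
The additional-duty order on K-478 targets Junmark, not Eriistan; it does not apply.
Duty = £663,126.90 × 29% = £192,306.80.
Total = £0.00 + £104,993.78 + £192,306.80 = £297,300.58.

£297,300.58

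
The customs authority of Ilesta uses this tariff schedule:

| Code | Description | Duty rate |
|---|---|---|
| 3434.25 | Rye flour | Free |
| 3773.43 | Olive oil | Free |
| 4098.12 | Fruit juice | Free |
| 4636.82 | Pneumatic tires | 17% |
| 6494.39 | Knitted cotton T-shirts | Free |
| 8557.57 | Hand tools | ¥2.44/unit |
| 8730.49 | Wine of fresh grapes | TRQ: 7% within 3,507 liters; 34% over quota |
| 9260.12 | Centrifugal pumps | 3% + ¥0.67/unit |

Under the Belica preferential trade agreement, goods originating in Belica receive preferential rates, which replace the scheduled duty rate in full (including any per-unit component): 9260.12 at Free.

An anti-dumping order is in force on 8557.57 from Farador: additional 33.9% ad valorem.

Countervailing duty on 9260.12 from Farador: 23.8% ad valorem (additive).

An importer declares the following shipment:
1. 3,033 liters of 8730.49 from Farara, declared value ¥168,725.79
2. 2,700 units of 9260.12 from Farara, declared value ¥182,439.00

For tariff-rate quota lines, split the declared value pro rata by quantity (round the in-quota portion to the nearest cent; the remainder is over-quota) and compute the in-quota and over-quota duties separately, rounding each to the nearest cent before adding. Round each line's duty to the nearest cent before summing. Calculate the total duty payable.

¥19,092.98

Line 1 (8730.49, Farara, 3,033 liters, ¥168,725.79):
Code 8730.49 is under a tariff-rate quota (threshold 3,507 liters). Quantity 3,033 liters is within the quota, so the in-quota rate 7% applies to the full value.
Duty = ¥168,725.79 × 7% = ¥11,810.81.
Line 2 (9260.12, Farara, 2,700 units, ¥182,439.00):
Base rate for 9260.12 is 3% + ¥0.67/unit.
9260.12 has an FTA preferential rate, but origin Farara is not Belica; base rate stands.
The additional-duty order on 9260.12 targets Farador, not Farara; it does not apply.
Duty = ¥182,439.00 × 3% + 2,700 × ¥0.67 = ¥7,282.17.
Total = ¥11,810.81 + ¥7,282.17 = ¥19,092.98.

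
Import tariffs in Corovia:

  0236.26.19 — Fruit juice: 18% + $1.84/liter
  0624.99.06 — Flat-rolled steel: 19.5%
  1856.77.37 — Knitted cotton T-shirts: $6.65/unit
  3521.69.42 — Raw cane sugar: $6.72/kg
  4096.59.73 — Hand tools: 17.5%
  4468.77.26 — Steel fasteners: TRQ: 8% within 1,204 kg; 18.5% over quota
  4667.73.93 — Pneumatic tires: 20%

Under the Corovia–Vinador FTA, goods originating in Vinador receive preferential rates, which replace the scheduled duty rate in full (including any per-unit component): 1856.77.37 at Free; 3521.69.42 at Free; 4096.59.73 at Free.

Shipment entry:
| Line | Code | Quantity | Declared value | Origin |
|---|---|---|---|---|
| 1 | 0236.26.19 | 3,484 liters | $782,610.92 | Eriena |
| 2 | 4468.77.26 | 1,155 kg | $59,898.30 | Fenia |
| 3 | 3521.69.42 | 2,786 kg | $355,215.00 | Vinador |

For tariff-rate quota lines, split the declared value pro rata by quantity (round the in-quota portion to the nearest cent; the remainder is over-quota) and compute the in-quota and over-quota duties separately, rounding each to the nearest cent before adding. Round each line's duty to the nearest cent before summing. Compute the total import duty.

Line 1 (0236.26.19, Eriena, 3,484 liters, $782,610.92):
Base rate for 0236.26.19 is 18% + $1.84/liter.
Duty = $782,610.92 × 18% + 3,484 × $1.84 = $147,280.53.
Line 2 (4468.77.26, Fenia, 1,155 kg, $59,898.30):
Code 4468.77.26 is under a tariff-rate quota (threshold 1,204 kg). Quantity 1,155 kg is within the quota, so the in-quota rate 8% applies to the full value.
Duty = $59,898.30 × 8% = $4,791.86.
Line 3 (3521.69.42, Vinador, 2,786 kg, $355,215.00):
Base rate for 3521.69.42 is $6.72/kg.
Origin Vinador qualifies under the Corovia–Vinador agreement and 3521.69.42 is covered: preferential rate Free applies instead.
Duty = $355,215.00 × 0% = $0.00.
Total = $147,280.53 + $4,791.86 + $0.00 = $152,072.39.

$152,072.39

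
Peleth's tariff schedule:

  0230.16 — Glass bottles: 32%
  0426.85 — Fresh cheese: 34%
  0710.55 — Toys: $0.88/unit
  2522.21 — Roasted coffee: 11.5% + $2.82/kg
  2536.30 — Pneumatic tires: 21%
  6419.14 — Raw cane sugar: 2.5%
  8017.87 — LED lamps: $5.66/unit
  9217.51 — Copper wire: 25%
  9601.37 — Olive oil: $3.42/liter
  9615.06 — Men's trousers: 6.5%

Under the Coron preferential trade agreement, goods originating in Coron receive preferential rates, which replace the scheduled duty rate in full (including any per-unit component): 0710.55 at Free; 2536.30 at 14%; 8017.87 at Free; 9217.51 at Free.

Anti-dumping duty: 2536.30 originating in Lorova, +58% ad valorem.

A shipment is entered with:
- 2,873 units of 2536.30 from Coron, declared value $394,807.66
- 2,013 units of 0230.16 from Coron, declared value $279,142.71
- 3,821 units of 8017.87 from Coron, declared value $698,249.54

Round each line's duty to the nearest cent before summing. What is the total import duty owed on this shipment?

$144,598.74

Line 1 (2536.30, Coron, 2,873 units, $394,807.66):
Base rate for 2536.30 is 21%.
Origin Coron qualifies under the Peleth–Coron agreement and 2536.30 is covered: preferential rate 14% applies instead.
The additional-duty order on 2536.30 targets Lorova, not Coron; it does not apply.
Duty = $394,807.66 × 14% = $55,273.07.
Line 2 (0230.16, Coron, 2,013 units, $279,142.71):
Base rate for 0230.16 is 32%.
Origin Coron is the FTA partner but 0230.16 is not on the preference list; base rate stands.
Duty = $279,142.71 × 32% = $89,325.67.
Line 3 (8017.87, Coron, 3,821 units, $698,249.54):
Base rate for 8017.87 is $5.66/unit.
Origin Coron qualifies under the Peleth–Coron agreement and 8017.87 is covered: preferential rate Free applies instead.
Duty = $698,249.54 × 0% = $0.00.
Total = $55,273.07 + $89,325.67 + $0.00 = $144,598.74.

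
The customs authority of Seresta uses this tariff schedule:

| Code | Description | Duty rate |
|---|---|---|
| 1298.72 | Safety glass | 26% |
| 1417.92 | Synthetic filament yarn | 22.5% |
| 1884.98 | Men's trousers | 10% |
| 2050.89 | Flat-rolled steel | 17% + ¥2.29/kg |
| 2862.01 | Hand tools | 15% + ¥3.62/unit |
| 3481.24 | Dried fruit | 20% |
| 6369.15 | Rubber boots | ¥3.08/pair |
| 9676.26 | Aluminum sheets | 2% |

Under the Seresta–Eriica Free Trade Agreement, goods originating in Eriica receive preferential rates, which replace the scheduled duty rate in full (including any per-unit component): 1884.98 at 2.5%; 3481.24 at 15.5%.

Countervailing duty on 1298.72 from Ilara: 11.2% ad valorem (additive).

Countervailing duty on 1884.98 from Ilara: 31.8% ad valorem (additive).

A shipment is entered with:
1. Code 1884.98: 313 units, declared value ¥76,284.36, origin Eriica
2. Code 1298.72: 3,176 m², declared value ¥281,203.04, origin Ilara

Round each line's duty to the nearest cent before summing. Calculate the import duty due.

Line 1 (1884.98, Eriica, 313 units, ¥76,284.36):
Base rate for 1884.98 is 10%.
Origin Eriica qualifies under the Seresta–Eriica agreement and 1884.98 is covered: preferential rate 2.5% applies instead.
The additional-duty order on 1884.98 targets Ilara, not Eriica; it does not apply.
Duty = ¥76,284.36 × 2.5% = ¥1,907.11.
Line 2 (1298.72, Ilara, 3,176 m², ¥281,203.04):
Base rate for 1298.72 is 26%.
Additional duty on 1298.72 from Ilara: +11.2%. Applied ad valorem rate: 26% + 11.2% = 37.2%.
Duty = ¥281,203.04 × 37.2% = ¥104,607.53.
Total = ¥1,907.11 + ¥104,607.53 = ¥106,514.64.

¥106,514.64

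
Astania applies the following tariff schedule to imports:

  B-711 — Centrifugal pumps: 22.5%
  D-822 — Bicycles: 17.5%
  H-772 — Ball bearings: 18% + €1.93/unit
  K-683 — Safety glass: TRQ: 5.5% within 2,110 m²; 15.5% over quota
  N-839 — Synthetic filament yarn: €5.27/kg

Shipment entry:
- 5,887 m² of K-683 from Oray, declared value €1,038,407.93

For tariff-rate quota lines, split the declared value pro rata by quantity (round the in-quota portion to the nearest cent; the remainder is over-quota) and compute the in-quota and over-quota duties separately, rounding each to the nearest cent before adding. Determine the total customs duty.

€123,734.94

Line 1 (K-683, Oray, 5,887 m², €1,038,407.93):
Code K-683 is under a tariff-rate quota (threshold 2,110 m²). In-quota: 2,110 m² at 5.5%; over-quota: 3,777 m² at 15.5%.
Pro-rata value split: in-quota = €1,038,407.93 × 2,110/5,887 = €372,182.90; over-quota = €1,038,407.93 − €372,182.90 = €666,225.03.
In-quota duty = €372,182.90 × 5.5% = €20,470.06. Over-quota duty = €666,225.03 × 15.5% = €103,264.88.
Line duty = €20,470.06 + €103,264.88 = €123,734.94.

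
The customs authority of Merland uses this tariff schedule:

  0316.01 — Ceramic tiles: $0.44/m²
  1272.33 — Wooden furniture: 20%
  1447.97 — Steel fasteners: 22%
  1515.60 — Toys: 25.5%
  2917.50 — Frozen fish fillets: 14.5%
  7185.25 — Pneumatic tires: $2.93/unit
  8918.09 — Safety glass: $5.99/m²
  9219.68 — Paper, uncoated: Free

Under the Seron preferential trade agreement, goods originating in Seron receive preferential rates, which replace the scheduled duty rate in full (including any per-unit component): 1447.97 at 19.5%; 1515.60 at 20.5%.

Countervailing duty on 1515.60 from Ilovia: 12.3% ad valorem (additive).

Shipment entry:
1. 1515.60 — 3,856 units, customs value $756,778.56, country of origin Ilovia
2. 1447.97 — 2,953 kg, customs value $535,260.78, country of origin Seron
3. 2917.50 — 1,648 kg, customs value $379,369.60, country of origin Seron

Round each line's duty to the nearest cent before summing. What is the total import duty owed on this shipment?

Line 1 (1515.60, Ilovia, 3,856 units, $756,778.56):
Base rate for 1515.60 is 25.5%.
1515.60 has an FTA preferential rate, but origin Ilovia is not Seron; base rate stands.
Additional duty on 1515.60 from Ilovia: +12.3%. Applied ad valorem rate: 25.5% + 12.3% = 37.8%.
Duty = $756,778.56 × 37.8% = $286,062.30.
Line 2 (1447.97, Seron, 2,953 kg, $535,260.78):
Base rate for 1447.97 is 22%.
Origin Seron qualifies under the Merland–Seron agreement and 1447.97 is covered: preferential rate 19.5% applies instead.
Duty = $535,260.78 × 19.5% = $104,375.85.
Line 3 (2917.50, Seron, 1,648 kg, $379,369.60):
Base rate for 2917.50 is 14.5%.
Origin Seron is the FTA partner but 2917.50 is not on the preference list; base rate stands.
Duty = $379,369.60 × 14.5% = $55,008.59.
Total = $286,062.30 + $104,375.85 + $55,008.59 = $445,446.74.

$445,446.74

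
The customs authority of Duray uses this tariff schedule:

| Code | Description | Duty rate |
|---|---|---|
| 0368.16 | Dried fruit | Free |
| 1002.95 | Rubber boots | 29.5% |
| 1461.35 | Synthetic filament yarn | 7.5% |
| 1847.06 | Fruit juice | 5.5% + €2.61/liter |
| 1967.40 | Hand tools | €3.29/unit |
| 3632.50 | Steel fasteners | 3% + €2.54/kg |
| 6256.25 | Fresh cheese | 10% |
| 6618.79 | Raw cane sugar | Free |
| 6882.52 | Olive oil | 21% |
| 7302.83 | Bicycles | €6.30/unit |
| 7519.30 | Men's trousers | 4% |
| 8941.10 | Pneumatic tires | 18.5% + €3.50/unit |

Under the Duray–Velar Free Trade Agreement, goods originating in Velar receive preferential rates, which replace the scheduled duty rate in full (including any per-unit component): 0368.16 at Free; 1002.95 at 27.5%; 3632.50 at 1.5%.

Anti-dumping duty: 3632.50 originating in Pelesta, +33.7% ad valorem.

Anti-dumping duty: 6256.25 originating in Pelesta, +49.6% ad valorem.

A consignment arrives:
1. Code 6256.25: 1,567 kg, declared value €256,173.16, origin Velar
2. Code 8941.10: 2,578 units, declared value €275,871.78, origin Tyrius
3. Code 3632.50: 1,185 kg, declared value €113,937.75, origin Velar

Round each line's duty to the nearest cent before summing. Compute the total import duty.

Line 1 (6256.25, Velar, 1,567 kg, €256,173.16):
Base rate for 6256.25 is 10%.
Origin Velar is the FTA partner but 6256.25 is not on the preference list; base rate stands.
The additional-duty order on 6256.25 targets Pelesta, not Velar; it does not apply.
Duty = €256,173.16 × 10% = €25,617.32.
Line 2 (8941.10, Tyrius, 2,578 units, €275,871.78):
Base rate for 8941.10 is 18.5% + €3.50/unit.
Duty = €275,871.78 × 18.5% + 2,578 × €3.50 = €60,059.28.
Line 3 (3632.50, Velar, 1,185 kg, €113,937.75):
Base rate for 3632.50 is 3% + €2.54/kg.
Origin Velar qualifies under the Duray–Velar agreement and 3632.50 is covered: preferential rate 1.5% applies instead.
The additional-duty order on 3632.50 targets Pelesta, not Velar; it does not apply.
Duty = €113,937.75 × 1.5% = €1,709.07.
Total = €25,617.32 + €60,059.28 + €1,709.07 = €87,385.67.

€87,385.67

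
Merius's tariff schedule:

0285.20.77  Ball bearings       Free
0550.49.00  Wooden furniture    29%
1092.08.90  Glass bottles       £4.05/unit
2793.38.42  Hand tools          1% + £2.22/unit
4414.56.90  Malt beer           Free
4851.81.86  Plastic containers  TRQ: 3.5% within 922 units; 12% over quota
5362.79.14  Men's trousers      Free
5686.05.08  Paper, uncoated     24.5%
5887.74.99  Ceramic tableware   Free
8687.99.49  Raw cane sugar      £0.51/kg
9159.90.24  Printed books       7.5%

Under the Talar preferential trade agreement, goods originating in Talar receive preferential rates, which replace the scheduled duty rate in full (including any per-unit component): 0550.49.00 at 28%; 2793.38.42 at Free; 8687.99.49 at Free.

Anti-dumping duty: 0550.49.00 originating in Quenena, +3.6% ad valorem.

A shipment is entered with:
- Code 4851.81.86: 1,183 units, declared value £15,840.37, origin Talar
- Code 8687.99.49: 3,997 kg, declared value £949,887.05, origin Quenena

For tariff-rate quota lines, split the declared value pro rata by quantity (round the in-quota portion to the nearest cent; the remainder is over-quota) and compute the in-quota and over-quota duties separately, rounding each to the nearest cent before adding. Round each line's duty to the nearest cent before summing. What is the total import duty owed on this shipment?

£2,889.94

Line 1 (4851.81.86, Talar, 1,183 units, £15,840.37):
Code 4851.81.86 is under a tariff-rate quota (threshold 922 units). In-quota: 922 units at 3.5%; over-quota: 261 units at 12%.
Pro-rata value split: in-quota = £15,840.37 × 922/1,183 = £12,345.58; over-quota = £15,840.37 − £12,345.58 = £3,494.79.
In-quota duty = £12,345.58 × 3.5% = £432.10. Over-quota duty = £3,494.79 × 12% = £419.37.
Line duty = £432.10 + £419.37 = £851.47.
Line 2 (8687.99.49, Quenena, 3,997 kg, £949,887.05):
Base rate for 8687.99.49 is £0.51/kg.
8687.99.49 has an FTA preferential rate, but origin Quenena is not Talar; base rate stands.
Duty = 3,997 × £0.51 = £2,038.47.
Total = £851.47 + £2,038.47 = £2,889.94.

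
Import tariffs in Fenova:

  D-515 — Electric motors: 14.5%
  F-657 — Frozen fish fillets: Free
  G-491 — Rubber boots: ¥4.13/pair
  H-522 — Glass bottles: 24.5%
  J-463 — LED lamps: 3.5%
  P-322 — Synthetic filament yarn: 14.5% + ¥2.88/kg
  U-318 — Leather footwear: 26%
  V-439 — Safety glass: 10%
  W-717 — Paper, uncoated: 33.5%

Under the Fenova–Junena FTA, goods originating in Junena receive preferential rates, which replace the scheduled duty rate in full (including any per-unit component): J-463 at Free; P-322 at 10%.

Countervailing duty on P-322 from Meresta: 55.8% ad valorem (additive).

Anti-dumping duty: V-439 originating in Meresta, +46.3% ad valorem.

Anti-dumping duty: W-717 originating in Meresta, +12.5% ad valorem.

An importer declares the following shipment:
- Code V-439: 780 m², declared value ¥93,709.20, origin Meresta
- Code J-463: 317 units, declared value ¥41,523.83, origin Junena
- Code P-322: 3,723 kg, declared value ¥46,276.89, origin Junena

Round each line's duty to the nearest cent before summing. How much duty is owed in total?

Line 1 (V-439, Meresta, 780 m², ¥93,709.20):
Base rate for V-439 is 10%.
Additional duty on V-439 from Meresta: +46.3%. Applied ad valorem rate: 10% + 46.3% = 56.3%.
Duty = ¥93,709.20 × 56.3% = ¥52,758.28.
Line 2 (J-463, Junena, 317 units, ¥41,523.83):
Base rate for J-463 is 3.5%.
Origin Junena qualifies under the Fenova–Junena agreement and J-463 is covered: preferential rate Free applies instead.
Duty = ¥41,523.83 × 0% = ¥0.00.
Line 3 (P-322, Junena, 3,723 kg, ¥46,276.89):
Base rate for P-322 is 14.5% + ¥2.88/kg.
Origin Junena qualifies under the Fenova–Junena agreement and P-322 is covered: preferential rate 10% applies instead.
The additional-duty order on P-322 targets Meresta, not Junena; it does not apply.
Duty = ¥46,276.89 × 10% = ¥4,627.69.
Total = ¥52,758.28 + ¥0.00 + ¥4,627.69 = ¥57,385.97.

¥57,385.97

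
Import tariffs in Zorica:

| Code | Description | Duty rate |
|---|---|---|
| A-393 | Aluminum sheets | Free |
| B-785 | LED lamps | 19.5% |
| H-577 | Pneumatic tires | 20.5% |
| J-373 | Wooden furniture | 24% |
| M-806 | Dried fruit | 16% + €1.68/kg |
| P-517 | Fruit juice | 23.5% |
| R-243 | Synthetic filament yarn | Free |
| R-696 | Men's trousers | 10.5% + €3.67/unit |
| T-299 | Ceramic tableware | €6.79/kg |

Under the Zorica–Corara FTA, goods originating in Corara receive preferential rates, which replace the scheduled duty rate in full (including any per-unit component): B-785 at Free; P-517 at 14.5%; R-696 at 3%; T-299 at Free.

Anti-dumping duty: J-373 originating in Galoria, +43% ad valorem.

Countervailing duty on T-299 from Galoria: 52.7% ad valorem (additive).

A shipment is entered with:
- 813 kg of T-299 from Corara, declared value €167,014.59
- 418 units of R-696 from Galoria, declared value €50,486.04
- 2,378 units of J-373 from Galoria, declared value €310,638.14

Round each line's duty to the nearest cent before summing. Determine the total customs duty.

€214,962.64

Line 1 (T-299, Corara, 813 kg, €167,014.59):
Base rate for T-299 is €6.79/kg.
Origin Corara qualifies under the Zorica–Corara agreement and T-299 is covered: preferential rate Free applies instead.
The additional-duty order on T-299 targets Galoria, not Corara; it does not apply.
Duty = €167,014.59 × 0% = €0.00.
Line 2 (R-696, Galoria, 418 units, €50,486.04):
Base rate for R-696 is 10.5% + €3.67/unit.
R-696 has an FTA preferential rate, but origin Galoria is not Corara; base rate stands.
Duty = €50,486.04 × 10.5% + 418 × €3.67 = €6,835.09.
Line 3 (J-373, Galoria, 2,378 units, €310,638.14):
Base rate for J-373 is 24%.
Additional duty on J-373 from Galoria: +43%. Applied ad valorem rate: 24% + 43% = 67%.
Duty = €310,638.14 × 67% = €208,127.55.
Total = €0.00 + €6,835.09 + €208,127.55 = €214,962.64.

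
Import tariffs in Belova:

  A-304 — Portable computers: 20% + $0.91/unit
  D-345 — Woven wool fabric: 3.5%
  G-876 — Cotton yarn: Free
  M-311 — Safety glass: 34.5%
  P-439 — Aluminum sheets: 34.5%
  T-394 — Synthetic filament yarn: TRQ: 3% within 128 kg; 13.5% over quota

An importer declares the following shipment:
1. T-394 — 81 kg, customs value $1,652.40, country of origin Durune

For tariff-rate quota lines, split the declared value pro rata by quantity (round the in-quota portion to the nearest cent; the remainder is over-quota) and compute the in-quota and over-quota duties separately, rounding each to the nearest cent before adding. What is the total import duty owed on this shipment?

Line 1 (T-394, Durune, 81 kg, $1,652.40):
Code T-394 is under a tariff-rate quota (threshold 128 kg). Quantity 81 kg is within the quota, so the in-quota rate 3% applies to the full value.
Duty = $1,652.40 × 3% = $49.57.

$49.57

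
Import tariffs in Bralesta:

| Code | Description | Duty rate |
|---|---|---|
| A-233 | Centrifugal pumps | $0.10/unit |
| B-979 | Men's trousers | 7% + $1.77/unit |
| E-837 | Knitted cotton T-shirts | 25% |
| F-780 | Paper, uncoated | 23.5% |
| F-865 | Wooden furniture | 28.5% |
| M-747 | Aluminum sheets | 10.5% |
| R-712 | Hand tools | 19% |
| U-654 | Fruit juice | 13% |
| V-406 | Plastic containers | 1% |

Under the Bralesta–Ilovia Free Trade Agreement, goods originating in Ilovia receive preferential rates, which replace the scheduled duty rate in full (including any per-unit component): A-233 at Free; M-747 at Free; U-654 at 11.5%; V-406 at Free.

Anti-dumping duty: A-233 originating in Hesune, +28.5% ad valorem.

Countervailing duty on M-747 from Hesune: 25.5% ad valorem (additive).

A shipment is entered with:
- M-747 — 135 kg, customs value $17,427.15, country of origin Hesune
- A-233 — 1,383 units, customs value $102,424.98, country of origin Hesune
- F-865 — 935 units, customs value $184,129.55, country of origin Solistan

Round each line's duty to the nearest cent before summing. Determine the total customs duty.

$88,080.11

Line 1 (M-747, Hesune, 135 kg, $17,427.15):
Base rate for M-747 is 10.5%.
M-747 has an FTA preferential rate, but origin Hesune is not Ilovia; base rate stands.
Additional duty on M-747 from Hesune: +25.5%. Applied ad valorem rate: 10.5% + 25.5% = 36%.
Duty = $17,427.15 × 36% = $6,273.77.
Line 2 (A-233, Hesune, 1,383 units, $102,424.98):
Base rate for A-233 is $0.10/unit.
A-233 has an FTA preferential rate, but origin Hesune is not Ilovia; base rate stands.
Additional duty on A-233 from Hesune: +28.5% ad valorem. Applied ad valorem rate = 28.5%.
Duty = $102,424.98 × 28.5% + 1,383 × $0.10 = $29,329.42.
Line 3 (F-865, Solistan, 935 units, $184,129.55):
Base rate for F-865 is 28.5%.
Duty = $184,129.55 × 28.5% = $52,476.92.
Total = $6,273.77 + $29,329.42 + $52,476.92 = $88,080.11.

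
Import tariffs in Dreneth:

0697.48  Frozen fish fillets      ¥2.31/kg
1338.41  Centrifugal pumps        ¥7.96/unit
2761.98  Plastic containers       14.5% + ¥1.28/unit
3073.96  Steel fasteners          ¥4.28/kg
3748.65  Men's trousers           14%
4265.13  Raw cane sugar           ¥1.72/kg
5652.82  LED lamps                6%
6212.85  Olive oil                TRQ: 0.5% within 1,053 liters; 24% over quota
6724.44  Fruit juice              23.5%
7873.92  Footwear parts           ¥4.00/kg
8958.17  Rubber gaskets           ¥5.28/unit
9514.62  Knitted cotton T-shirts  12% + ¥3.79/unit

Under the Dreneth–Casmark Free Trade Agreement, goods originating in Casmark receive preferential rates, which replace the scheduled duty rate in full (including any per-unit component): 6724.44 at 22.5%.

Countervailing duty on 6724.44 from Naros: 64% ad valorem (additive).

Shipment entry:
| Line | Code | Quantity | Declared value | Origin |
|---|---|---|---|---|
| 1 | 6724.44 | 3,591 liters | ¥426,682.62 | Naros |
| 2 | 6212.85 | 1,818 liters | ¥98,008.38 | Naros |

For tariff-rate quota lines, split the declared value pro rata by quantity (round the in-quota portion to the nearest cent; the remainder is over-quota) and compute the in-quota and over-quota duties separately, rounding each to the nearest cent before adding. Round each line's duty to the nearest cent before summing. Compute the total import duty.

¥383,529.01

Line 1 (6724.44, Naros, 3,591 liters, ¥426,682.62):
Base rate for 6724.44 is 23.5%.
6724.44 has an FTA preferential rate, but origin Naros is not Casmark; base rate stands.
Additional duty on 6724.44 from Naros: +64%. Applied ad valorem rate: 23.5% + 64% = 87.5%.
Duty = ¥426,682.62 × 87.5% = ¥373,347.29.
Line 2 (6212.85, Naros, 1,818 liters, ¥98,008.38):
Code 6212.85 is under a tariff-rate quota (threshold 1,053 liters). In-quota: 1,053 liters at 0.5%; over-quota: 765 liters at 24%.
Pro-rata value split: in-quota = ¥98,008.38 × 1,053/1,818 = ¥56,767.23; over-quota = ¥98,008.38 − ¥56,767.23 = ¥41,241.15.
In-quota duty = ¥56,767.23 × 0.5% = ¥283.84. Over-quota duty = ¥41,241.15 × 24% = ¥9,897.88.
Line duty = ¥283.84 + ¥9,897.88 = ¥10,181.72.
Total = ¥373,347.29 + ¥10,181.72 = ¥383,529.01.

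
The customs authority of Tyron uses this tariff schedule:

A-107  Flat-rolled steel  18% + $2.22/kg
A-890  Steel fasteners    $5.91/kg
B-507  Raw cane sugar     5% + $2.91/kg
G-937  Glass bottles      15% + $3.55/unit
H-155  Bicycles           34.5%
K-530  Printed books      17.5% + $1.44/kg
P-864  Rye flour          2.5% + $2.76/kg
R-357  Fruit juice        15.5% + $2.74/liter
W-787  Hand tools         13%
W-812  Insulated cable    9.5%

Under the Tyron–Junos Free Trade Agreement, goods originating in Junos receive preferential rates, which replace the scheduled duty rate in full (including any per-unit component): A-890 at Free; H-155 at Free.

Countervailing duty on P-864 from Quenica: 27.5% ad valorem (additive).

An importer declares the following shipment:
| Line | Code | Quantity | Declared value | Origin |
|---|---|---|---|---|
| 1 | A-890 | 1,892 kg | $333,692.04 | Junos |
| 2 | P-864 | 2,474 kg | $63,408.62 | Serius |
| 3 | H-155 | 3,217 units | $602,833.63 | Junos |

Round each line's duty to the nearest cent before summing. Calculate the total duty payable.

$8,413.46

Line 1 (A-890, Junos, 1,892 kg, $333,692.04):
Base rate for A-890 is $5.91/kg.
Origin Junos qualifies under the Tyron–Junos agreement and A-890 is covered: preferential rate Free applies instead.
Duty = $333,692.04 × 0% = $0.00.
Line 2 (P-864, Serius, 2,474 kg, $63,408.62):
Base rate for P-864 is 2.5% + $2.76/kg.
The additional-duty order on P-864 targets Quenica, not Serius; it does not apply.
Duty = $63,408.62 × 2.5% + 2,474 × $2.76 = $8,413.46.
Line 3 (H-155, Junos, 3,217 units, $602,833.63):
Base rate for H-155 is 34.5%.
Origin Junos qualifies under the Tyron–Junos agreement and H-155 is covered: preferential rate Free applies instead.
Duty = $602,833.63 × 0% = $0.00.
Total = $0.00 + $8,413.46 + $0.00 = $8,413.46.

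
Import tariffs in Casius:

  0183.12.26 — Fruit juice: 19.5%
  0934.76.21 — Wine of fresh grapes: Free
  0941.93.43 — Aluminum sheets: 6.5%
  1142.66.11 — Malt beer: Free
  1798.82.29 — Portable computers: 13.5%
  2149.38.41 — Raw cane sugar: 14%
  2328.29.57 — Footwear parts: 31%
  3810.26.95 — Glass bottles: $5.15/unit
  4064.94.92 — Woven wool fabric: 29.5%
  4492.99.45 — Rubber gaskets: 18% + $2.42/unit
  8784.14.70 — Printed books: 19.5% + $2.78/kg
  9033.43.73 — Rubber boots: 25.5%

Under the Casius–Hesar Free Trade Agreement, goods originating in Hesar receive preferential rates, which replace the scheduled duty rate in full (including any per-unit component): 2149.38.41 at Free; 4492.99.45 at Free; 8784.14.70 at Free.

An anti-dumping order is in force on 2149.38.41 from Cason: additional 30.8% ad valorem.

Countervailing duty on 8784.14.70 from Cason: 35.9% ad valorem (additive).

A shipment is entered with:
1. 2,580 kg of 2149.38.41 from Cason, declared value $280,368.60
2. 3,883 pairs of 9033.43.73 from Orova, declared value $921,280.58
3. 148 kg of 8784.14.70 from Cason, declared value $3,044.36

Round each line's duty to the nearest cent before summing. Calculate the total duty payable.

Line 1 (2149.38.41, Cason, 2,580 kg, $280,368.60):
Base rate for 2149.38.41 is 14%.
2149.38.41 has an FTA preferential rate, but origin Cason is not Hesar; base rate stands.
Additional duty on 2149.38.41 from Cason: +30.8%. Applied ad valorem rate: 14% + 30.8% = 44.8%.
Duty = $280,368.60 × 44.8% = $125,605.13.
Line 2 (9033.43.73, Orova, 3,883 pairs, $921,280.58):
Base rate for 9033.43.73 is 25.5%.
Duty = $921,280.58 × 25.5% = $234,926.55.
Line 3 (8784.14.70, Cason, 148 kg, $3,044.36):
Base rate for 8784.14.70 is 19.5% + $2.78/kg.
8784.14.70 has an FTA preferential rate, but origin Cason is not Hesar; base rate stands.
Additional duty on 8784.14.70 from Cason: +35.9%. Applied ad valorem rate: 19.5% + 35.9% = 55.4%.
Duty = $3,044.36 × 55.4% + 148 × $2.78 = $2,098.02.
Total = $125,605.13 + $234,926.55 + $2,098.02 = $362,629.70.

$362,629.70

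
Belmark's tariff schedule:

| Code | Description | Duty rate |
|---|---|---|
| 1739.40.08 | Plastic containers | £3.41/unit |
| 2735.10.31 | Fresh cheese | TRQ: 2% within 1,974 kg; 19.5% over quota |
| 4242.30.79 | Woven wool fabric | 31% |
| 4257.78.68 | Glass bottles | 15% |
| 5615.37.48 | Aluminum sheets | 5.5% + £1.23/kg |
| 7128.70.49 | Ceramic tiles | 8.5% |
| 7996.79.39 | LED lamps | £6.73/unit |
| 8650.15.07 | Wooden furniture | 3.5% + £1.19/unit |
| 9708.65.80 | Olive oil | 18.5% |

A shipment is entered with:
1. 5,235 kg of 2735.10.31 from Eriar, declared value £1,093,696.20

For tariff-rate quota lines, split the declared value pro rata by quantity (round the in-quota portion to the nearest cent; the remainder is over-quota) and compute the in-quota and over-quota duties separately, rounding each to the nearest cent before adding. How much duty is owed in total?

£141,099.34

Line 1 (2735.10.31, Eriar, 5,235 kg, £1,093,696.20):
Code 2735.10.31 is under a tariff-rate quota (threshold 1,974 kg). In-quota: 1,974 kg at 2%; over-quota: 3,261 kg at 19.5%.
Pro-rata value split: in-quota = £1,093,696.20 × 1,974/5,235 = £412,408.08; over-quota = £1,093,696.20 − £412,408.08 = £681,288.12.
In-quota duty = £412,408.08 × 2% = £8,248.16. Over-quota duty = £681,288.12 × 19.5% = £132,851.18.
Line duty = £8,248.16 + £132,851.18 = £141,099.34.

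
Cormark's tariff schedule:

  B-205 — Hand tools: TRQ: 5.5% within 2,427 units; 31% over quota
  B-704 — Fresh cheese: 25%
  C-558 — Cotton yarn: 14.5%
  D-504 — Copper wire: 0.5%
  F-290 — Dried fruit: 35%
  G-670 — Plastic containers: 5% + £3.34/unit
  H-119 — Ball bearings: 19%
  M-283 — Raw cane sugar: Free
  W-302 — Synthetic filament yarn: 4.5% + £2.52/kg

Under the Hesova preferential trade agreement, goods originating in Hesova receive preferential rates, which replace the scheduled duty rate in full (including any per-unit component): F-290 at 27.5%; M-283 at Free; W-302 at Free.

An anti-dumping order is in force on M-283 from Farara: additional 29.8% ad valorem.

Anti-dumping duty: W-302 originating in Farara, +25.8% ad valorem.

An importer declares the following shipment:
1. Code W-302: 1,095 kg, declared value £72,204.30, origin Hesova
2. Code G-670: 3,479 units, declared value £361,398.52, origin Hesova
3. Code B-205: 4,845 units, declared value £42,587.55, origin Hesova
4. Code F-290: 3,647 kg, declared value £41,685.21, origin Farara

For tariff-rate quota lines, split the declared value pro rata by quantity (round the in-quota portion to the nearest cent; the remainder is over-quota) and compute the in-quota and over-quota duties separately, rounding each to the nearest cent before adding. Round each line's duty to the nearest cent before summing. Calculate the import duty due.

£52,041.75

Line 1 (W-302, Hesova, 1,095 kg, £72,204.30):
Base rate for W-302 is 4.5% + £2.52/kg.
Origin Hesova qualifies under the Cormark–Hesova agreement and W-302 is covered: preferential rate Free applies instead.
The additional-duty order on W-302 targets Farara, not Hesova; it does not apply.
Duty = £72,204.30 × 0% = £0.00.
Line 2 (G-670, Hesova, 3,479 units, £361,398.52):
Base rate for G-670 is 5% + £3.34/unit.
Origin Hesova is the FTA partner but G-670 is not on the preference list; base rate stands.
Duty = £361,398.52 × 5% + 3,479 × £3.34 = £29,689.79.
Line 3 (B-205, Hesova, 4,845 units, £42,587.55):
Code B-205 is under a tariff-rate quota (threshold 2,427 units). In-quota: 2,427 units at 5.5%; over-quota: 2,418 units at 31%.
Pro-rata value split: in-quota = £42,587.55 × 2,427/4,845 = £21,333.33; over-quota = £42,587.55 − £21,333.33 = £21,254.22.
In-quota duty = £21,333.33 × 5.5% = £1,173.33. Over-quota duty = £21,254.22 × 31% = £6,588.81.
Line duty = £1,173.33 + £6,588.81 = £7,762.14.
Line 4 (F-290, Farara, 3,647 kg, £41,685.21):
Base rate for F-290 is 35%.
F-290 has an FTA preferential rate, but origin Farara is not Hesova; base rate stands.
Duty = £41,685.21 × 35% = £14,589.82.
Total = £0.00 + £29,689.79 + £7,762.14 + £14,589.82 = £52,041.75.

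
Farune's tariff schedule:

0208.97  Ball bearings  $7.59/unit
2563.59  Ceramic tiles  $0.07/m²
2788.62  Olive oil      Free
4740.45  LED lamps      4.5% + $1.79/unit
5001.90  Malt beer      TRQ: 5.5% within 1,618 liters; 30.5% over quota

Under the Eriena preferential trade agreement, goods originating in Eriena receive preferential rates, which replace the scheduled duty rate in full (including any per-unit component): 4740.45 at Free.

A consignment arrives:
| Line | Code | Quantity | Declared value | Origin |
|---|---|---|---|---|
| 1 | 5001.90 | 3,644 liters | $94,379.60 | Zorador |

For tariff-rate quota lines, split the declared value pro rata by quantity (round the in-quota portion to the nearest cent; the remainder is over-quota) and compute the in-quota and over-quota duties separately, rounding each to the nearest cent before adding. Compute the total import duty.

$18,309.23

Line 1 (5001.90, Zorador, 3,644 liters, $94,379.60):
Code 5001.90 is under a tariff-rate quota (threshold 1,618 liters). In-quota: 1,618 liters at 5.5%; over-quota: 2,026 liters at 30.5%.
Pro-rata value split: in-quota = $94,379.60 × 1,618/3,644 = $41,906.20; over-quota = $94,379.60 − $41,906.20 = $52,473.40.
In-quota duty = $41,906.20 × 5.5% = $2,304.84. Over-quota duty = $52,473.40 × 30.5% = $16,004.39.
Line duty = $2,304.84 + $16,004.39 = $18,309.23.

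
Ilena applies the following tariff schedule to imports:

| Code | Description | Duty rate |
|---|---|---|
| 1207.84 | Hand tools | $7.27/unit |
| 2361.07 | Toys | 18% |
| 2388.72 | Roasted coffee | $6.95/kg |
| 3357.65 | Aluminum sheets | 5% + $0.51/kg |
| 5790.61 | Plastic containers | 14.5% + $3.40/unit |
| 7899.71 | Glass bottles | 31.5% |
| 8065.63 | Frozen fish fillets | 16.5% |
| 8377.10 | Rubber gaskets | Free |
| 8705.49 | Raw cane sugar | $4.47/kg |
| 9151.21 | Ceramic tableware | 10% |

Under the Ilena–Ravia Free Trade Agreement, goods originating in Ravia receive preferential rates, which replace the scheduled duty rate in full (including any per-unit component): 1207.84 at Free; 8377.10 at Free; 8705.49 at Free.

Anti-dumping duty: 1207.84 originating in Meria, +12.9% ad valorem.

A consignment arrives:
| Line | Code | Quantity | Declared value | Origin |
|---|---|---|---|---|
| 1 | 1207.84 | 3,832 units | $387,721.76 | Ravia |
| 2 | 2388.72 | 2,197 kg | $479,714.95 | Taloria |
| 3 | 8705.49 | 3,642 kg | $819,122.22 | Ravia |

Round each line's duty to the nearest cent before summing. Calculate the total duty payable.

$15,269.15

Line 1 (1207.84, Ravia, 3,832 units, $387,721.76):
Base rate for 1207.84 is $7.27/unit.
Origin Ravia qualifies under the Ilena–Ravia agreement and 1207.84 is covered: preferential rate Free applies instead.
The additional-duty order on 1207.84 targets Meria, not Ravia; it does not apply.
Duty = $387,721.76 × 0% = $0.00.
Line 2 (2388.72, Taloria, 2,197 kg, $479,714.95):
Base rate for 2388.72 is $6.95/kg.
Duty = 2,197 × $6.95 = $15,269.15.
Line 3 (8705.49, Ravia, 3,642 kg, $819,122.22):
Base rate for 8705.49 is $4.47/kg.
Origin Ravia qualifies under the Ilena–Ravia agreement and 8705.49 is covered: preferential rate Free applies instead.
Duty = $819,122.22 × 0% = $0.00.
Total = $0.00 + $15,269.15 + $0.00 = $15,269.15.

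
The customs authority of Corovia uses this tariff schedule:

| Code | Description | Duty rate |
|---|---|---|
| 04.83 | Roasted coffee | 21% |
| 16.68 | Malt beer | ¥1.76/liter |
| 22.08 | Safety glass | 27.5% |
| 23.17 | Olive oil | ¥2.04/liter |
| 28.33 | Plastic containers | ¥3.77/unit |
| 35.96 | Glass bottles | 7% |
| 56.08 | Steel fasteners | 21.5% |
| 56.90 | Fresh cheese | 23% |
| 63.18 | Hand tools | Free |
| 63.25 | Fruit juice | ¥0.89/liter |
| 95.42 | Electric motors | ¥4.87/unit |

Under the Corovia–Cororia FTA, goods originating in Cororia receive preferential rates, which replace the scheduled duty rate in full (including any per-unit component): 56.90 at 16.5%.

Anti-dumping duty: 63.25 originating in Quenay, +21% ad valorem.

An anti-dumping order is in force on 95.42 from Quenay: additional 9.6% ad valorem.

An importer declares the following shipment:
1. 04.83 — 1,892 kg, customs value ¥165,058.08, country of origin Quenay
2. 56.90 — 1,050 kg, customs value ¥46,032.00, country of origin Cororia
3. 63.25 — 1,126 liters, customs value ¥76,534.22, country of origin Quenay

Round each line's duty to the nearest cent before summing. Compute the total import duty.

Line 1 (04.83, Quenay, 1,892 kg, ¥165,058.08):
Base rate for 04.83 is 21%.
Duty = ¥165,058.08 × 21% = ¥34,662.20.
Line 2 (56.90, Cororia, 1,050 kg, ¥46,032.00):
Base rate for 56.90 is 23%.
Origin Cororia qualifies under the Corovia–Cororia agreement and 56.90 is covered: preferential rate 16.5% applies instead.
Duty = ¥46,032.00 × 16.5% = ¥7,595.28.
Line 3 (63.25, Quenay, 1,126 liters, ¥76,534.22):
Base rate for 63.25 is ¥0.89/liter.
Additional duty on 63.25 from Quenay: +21% ad valorem. Applied ad valorem rate = 21%.
Duty = ¥76,534.22 × 21% + 1,126 × ¥0.89 = ¥17,074.33.
Total = ¥34,662.20 + ¥7,595.28 + ¥17,074.33 = ¥59,331.81.

¥59,331.81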